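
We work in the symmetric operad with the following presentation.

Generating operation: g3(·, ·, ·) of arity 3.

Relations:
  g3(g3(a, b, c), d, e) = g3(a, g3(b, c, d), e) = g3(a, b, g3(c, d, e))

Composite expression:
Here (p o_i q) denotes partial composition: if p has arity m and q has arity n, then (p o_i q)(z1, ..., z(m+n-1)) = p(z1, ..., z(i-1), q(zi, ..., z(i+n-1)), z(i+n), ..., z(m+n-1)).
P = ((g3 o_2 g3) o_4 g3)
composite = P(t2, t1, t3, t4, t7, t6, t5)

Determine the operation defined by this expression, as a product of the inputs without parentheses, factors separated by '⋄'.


t2 ⋄ t1 ⋄ t3 ⋄ t4 ⋄ t7 ⋄ t6 ⋄ t5


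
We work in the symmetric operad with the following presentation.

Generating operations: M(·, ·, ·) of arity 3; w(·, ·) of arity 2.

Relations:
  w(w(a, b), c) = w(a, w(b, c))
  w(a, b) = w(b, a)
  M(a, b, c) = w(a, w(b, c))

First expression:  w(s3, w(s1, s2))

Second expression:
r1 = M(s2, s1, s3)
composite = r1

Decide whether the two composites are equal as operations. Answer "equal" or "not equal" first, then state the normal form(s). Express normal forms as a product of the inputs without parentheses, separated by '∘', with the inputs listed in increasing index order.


equal — both sides give s1 ∘ s2 ∘ s3


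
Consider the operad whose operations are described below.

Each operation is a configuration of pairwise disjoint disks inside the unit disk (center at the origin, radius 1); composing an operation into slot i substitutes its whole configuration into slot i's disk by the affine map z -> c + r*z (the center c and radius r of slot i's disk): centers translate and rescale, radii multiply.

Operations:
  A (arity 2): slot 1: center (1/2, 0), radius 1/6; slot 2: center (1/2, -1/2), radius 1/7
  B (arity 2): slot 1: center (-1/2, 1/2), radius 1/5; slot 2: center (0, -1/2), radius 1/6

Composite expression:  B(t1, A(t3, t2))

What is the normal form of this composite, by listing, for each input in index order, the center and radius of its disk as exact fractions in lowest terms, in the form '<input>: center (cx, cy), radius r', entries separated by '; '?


Affine substitution under B: radii multiply and t-centers shift.
t1 passes through 1 substitution, ending at center (-1/2, 1/2), radius 1/5
t3 passes through 2 substitutions, ending at center (1/12, -1/2), radius 1/36
t2 passes through 2 substitutions, ending at center (1/12, -7/12), radius 1/42

t1: center (-1/2, 1/2), radius 1/5; t2: center (1/12, -7/12), radius 1/42; t3: center (1/12, -1/2), radius 1/36


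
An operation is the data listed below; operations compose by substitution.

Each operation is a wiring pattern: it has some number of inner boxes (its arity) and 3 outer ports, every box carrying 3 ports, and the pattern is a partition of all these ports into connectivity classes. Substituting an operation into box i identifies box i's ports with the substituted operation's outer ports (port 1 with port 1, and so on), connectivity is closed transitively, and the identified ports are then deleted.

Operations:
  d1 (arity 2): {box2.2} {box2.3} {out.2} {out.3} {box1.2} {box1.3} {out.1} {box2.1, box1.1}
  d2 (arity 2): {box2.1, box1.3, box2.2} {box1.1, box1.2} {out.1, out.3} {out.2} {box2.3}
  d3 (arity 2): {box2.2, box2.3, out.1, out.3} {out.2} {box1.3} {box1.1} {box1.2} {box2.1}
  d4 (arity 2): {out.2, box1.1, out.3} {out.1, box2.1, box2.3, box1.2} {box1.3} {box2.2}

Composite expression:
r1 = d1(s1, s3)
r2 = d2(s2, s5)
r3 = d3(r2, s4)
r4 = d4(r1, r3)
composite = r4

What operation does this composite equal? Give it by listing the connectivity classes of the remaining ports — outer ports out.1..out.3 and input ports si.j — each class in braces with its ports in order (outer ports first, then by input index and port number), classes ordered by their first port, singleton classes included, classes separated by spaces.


Two ports join when wires chain via d4-identified ports.
stage d1: inputs (s1, s3), connectivity {out.1} {out.2} {out.3} {s1.1, s3.1} {s1.2} {s1.3} {s3.2} {s3.3}, out.j its boundary
stage d2: inputs (s2, s5), connectivity {out.1, out.3} {out.2} {s2.1, s2.2} {s2.3, s5.1, s5.2} {s5.3}, out.j its boundary
stage d3: inputs (s2, s5, s4), connectivity {out.1, out.3, s4.2, s4.3} {out.2} {s2.1, s2.2} {s2.3, s5.1, s5.2} {s4.1} {s5.3}, out.j its boundary
stage d4: inputs (s1, s3, s2, s5, s4), connectivity {out.1, s4.2, s4.3} {out.2, out.3} {s1.1, s3.1} {s1.2} {s1.3} {s2.1, s2.2} {s2.3, s5.1, s5.2} {s3.2} {s3.3} {s4.1} {s5.3}, out.j its boundary

{out.1, s4.2, s4.3} {out.2, out.3} {s1.1, s3.1} {s1.2} {s1.3} {s2.1, s2.2} {s2.3, s5.1, s5.2} {s3.2} {s3.3} {s4.1} {s5.3}


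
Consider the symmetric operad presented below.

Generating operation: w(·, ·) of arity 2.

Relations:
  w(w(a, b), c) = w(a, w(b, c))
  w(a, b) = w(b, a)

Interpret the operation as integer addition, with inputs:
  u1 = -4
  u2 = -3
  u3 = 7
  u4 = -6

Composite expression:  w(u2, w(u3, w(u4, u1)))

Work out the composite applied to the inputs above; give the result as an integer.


w(u4, u1) = -10
w(u3, w(u4, u1)) = -3
w(u2, w(u3, w(u4, u1))) = -6

-6


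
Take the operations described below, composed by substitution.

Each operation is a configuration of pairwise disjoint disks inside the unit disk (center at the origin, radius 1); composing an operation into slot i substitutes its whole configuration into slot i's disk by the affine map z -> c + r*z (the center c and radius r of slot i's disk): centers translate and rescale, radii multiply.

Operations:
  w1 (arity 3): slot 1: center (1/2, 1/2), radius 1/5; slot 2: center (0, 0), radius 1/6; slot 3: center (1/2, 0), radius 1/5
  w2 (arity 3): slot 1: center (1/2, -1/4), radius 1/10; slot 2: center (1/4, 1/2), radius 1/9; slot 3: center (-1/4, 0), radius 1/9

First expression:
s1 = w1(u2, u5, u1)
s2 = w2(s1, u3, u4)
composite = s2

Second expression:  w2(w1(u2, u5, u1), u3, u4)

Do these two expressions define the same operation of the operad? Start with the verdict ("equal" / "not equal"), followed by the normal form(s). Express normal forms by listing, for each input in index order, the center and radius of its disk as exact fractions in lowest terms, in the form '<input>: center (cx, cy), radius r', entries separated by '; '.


equal: each reduces to u1: center (11/20, -1/4), radius 1/50; u2: center (11/20, -1/5), radius 1/50; u3: center (1/4, 1/2), radius 1/9; u4: center (-1/4, 0), radius 1/9; u5: center (1/2, -1/4), radius 1/60


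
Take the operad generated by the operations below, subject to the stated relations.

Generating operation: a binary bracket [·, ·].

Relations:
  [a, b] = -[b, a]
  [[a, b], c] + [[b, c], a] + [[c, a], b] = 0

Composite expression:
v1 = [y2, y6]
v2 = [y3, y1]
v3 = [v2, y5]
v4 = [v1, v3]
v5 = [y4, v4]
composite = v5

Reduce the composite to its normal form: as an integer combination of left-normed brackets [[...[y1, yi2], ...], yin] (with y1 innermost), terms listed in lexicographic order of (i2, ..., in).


-[[[[[y1, y3], y5], y2], y6], y4] + [[[[[y1, y3], y5], y6], y2], y4]

A multilinear Lie element is pinned by y1-initial words (y1 innermost).
Composite bracket: [y4, [[y2, y6], [[y3, y1], y5]]]
Expanding via [a, b] = ab - ba: 32 signed words (2^5 = 32).
Only words starting with y1 matter:
  the word y1y3y5y2y6y4 carries sign -1 and contributes -[[[[[y1, y3], y5], y2], y6], y4]
  the word y1y3y5y6y2y4 carries sign +1 and contributes +[[[[[y1, y3], y5], y6], y2], y4]


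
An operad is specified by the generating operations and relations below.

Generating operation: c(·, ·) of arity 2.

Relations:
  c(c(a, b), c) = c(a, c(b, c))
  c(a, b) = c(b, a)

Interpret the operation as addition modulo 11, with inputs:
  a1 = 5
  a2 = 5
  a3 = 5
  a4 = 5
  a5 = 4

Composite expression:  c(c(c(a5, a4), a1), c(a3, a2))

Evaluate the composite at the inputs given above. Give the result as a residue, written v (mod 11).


2 (mod 11)


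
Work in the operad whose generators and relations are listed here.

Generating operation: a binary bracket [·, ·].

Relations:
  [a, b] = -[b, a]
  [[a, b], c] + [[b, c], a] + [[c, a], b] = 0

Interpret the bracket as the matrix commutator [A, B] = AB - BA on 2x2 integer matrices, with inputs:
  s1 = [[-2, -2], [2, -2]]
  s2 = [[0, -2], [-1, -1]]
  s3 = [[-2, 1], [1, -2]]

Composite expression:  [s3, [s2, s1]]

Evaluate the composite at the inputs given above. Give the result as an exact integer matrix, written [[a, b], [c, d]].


[s2, s1] = [[-6, -2], [-2, 6]]
[s3, [s2, s1]] = [[0, 12], [-12, 0]]

[[0, 12], [-12, 0]]


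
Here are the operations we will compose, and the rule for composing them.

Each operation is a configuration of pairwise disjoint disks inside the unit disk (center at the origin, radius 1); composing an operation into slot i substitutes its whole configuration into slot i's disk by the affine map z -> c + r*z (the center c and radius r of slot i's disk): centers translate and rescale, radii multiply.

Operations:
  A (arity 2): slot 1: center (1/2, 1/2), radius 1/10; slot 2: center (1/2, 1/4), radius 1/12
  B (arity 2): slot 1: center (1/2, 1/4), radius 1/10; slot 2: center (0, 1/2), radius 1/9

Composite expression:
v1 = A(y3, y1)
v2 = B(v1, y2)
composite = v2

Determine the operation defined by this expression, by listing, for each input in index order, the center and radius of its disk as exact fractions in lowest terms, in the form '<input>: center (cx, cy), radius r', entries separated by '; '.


y1: center (11/20, 11/40), radius 1/120; y2: center (0, 1/2), radius 1/9; y3: center (11/20, 3/10), radius 1/100

Affine substitution under B: radii multiply and y-centers shift.
input y3: applying the 2 nested substitutions gives center (11/20, 3/10), radius 1/100
input y1: applying the 2 nested substitutions gives center (11/20, 11/40), radius 1/120
input y2: applying the 1 nested substitution gives center (0, 1/2), radius 1/9


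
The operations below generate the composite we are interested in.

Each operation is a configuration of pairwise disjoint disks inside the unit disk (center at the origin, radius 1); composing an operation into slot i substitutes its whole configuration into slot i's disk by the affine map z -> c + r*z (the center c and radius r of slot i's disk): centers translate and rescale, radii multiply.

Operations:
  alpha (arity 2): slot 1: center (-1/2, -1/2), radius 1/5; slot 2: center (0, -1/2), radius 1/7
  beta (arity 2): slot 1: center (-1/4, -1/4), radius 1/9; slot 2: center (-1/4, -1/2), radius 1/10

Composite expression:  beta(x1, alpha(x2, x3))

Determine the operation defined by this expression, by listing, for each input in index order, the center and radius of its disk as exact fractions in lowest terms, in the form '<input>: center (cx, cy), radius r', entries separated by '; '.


x1: center (-1/4, -1/4), radius 1/9; x2: center (-3/10, -11/20), radius 1/50; x3: center (-1/4, -11/20), radius 1/70

Each x-disk chains the slot maps above it in beta; radii multiply.
input x1: applying the 1 nested substitution gives center (-1/4, -1/4), radius 1/9
input x2: applying the 2 nested substitutions gives center (-3/10, -11/20), radius 1/50
input x3: applying the 2 nested substitutions gives center (-1/4, -11/20), radius 1/70


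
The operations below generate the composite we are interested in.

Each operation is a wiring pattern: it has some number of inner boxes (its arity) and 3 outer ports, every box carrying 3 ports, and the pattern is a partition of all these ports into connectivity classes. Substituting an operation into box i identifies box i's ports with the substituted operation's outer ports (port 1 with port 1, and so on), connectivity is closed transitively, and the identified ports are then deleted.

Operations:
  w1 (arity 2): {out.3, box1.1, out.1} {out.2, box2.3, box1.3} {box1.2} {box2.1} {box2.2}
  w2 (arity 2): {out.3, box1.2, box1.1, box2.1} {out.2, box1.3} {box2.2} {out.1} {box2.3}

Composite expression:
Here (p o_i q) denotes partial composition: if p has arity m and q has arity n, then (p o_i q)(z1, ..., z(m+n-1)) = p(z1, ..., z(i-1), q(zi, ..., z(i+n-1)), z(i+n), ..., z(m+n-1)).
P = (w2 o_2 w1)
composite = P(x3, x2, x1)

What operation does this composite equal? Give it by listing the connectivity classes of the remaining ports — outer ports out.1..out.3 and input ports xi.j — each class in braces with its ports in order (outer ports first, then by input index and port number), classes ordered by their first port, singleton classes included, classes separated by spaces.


{out.1} {out.2, x3.3} {out.3, x2.1, x3.1, x3.2} {x1.1} {x1.2} {x1.3, x2.3} {x2.2}

Substituting into w2 glues patterns; closure does the rest.
composing w1 on (x2, x1), with out.j its own outer ports: {out.1, out.3, x2.1} {out.2, x1.3, x2.3} {x1.1} {x1.2} {x2.2}
composing w2 on (x3, x2, x1), with out.j its own outer ports: {out.1} {out.2, x3.3} {out.3, x2.1, x3.1, x3.2} {x1.1} {x1.2} {x1.3, x2.3} {x2.2}


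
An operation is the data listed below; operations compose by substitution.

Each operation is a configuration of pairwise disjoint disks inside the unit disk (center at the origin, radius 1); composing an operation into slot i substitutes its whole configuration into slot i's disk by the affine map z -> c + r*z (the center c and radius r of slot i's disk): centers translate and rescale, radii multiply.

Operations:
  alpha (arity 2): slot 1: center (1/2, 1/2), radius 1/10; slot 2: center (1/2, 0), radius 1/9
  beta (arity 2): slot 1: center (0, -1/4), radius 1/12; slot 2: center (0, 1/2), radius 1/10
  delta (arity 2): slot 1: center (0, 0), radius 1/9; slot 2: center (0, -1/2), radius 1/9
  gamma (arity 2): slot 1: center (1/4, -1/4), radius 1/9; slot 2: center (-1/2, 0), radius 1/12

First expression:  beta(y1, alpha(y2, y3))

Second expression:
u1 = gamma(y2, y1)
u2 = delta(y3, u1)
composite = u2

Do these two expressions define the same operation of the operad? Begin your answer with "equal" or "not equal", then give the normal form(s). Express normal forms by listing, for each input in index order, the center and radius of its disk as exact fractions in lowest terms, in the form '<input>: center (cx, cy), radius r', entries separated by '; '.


not equal — first y1: center (0, -1/4), radius 1/12; y2: center (1/20, 11/20), radius 1/100; y3: center (1/20, 1/2), radius 1/90, second y1: center (-1/18, -1/2), radius 1/108; y2: center (1/36, -19/36), radius 1/81; y3: center (0, 0), radius 1/9

In normal form, the first expression is y1: center (0, -1/4), radius 1/12; y2: center (1/20, 11/20), radius 1/100; y3: center (1/20, 1/2), radius 1/90
In normal form, the second expression is y1: center (-1/18, -1/2), radius 1/108; y2: center (1/36, -19/36), radius 1/81; y3: center (0, 0), radius 1/9
No match — not equal.


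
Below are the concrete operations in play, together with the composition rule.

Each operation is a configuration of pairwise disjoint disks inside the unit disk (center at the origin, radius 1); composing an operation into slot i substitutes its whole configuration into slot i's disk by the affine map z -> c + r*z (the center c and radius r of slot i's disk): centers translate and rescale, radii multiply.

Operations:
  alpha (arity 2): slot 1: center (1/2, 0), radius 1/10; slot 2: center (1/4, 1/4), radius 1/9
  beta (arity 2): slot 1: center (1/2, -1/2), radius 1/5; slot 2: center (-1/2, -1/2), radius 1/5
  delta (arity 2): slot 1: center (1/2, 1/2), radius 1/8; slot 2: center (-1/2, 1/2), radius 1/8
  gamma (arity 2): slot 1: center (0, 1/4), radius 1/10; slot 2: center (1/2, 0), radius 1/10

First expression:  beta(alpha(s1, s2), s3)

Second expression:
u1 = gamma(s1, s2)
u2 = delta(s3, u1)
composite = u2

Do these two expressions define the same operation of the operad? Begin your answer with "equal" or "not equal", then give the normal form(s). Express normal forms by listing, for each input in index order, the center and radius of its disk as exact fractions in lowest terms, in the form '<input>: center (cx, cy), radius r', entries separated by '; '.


not equal: they reduce to s1: center (3/5, -1/2), radius 1/50; s2: center (11/20, -9/20), radius 1/45; s3: center (-1/2, -1/2), radius 1/5 and s1: center (-1/2, 17/32), radius 1/80; s2: center (-7/16, 1/2), radius 1/80; s3: center (1/2, 1/2), radius 1/8

The first expression, normalized: s1: center (3/5, -1/2), radius 1/50; s2: center (11/20, -9/20), radius 1/45; s3: center (-1/2, -1/2), radius 1/5
The second expression, normalized: s1: center (-1/2, 17/32), radius 1/80; s2: center (-7/16, 1/2), radius 1/80; s3: center (1/2, 1/2), radius 1/8
The forms do not match — not equal.


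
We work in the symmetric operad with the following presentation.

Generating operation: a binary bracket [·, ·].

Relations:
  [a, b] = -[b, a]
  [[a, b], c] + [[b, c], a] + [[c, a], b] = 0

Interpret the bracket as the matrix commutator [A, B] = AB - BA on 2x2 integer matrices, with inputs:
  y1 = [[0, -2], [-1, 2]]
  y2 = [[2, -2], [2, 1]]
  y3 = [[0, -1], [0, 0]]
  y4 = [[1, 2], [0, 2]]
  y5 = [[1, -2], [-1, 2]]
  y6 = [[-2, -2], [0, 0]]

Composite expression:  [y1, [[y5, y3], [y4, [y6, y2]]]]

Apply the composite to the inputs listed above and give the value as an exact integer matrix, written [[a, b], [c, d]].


[[-52, 88], [8, 52]]


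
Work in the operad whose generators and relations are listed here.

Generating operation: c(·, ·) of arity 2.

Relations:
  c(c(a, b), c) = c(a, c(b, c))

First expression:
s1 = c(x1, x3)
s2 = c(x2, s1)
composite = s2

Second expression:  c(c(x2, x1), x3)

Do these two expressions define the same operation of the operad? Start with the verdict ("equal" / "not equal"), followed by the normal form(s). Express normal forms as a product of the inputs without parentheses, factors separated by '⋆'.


The first expression, normalized: x2 ⋆ x1 ⋆ x3
The second expression, normalized: x2 ⋆ x1 ⋆ x3
One common form — equal.

equal; the common form is x2 ⋆ x1 ⋆ x3


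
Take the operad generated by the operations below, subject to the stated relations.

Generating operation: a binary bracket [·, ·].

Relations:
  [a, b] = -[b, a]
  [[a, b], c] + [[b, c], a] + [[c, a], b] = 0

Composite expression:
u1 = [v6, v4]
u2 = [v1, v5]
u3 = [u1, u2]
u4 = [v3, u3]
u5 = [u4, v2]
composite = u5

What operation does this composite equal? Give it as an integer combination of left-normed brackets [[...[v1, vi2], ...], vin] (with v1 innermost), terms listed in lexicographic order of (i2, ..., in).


-[[[[[v1, v5], v4], v6], v3], v2] + [[[[[v1, v5], v6], v4], v3], v2]


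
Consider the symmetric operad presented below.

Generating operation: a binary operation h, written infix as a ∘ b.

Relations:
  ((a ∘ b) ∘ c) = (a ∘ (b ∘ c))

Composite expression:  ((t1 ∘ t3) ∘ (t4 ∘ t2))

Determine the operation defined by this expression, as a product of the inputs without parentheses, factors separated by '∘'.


Associativity of h dissolves the nesting; only the t-input order survives.
(t1 ∘ t3) reduces to t1 ∘ t3
(t4 ∘ t2) reduces to t4 ∘ t2
((t1 ∘ t3) ∘ (t4 ∘ t2)) reduces to t1 ∘ t3 ∘ t4 ∘ t2

t1 ∘ t3 ∘ t4 ∘ t2


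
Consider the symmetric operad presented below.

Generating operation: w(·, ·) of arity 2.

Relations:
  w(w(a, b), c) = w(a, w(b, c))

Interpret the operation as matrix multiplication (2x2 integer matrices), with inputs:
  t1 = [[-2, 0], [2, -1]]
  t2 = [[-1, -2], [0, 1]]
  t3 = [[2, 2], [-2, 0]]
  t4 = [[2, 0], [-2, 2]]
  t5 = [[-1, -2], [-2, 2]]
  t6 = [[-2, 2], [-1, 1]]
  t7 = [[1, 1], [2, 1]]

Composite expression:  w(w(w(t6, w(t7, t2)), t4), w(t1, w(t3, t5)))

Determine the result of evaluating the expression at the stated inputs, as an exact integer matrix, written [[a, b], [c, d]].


[[160, 32], [80, 16]]

w(t7, t2) = [[-1, -1], [-2, -3]]
w(t6, w(t7, t2)) = [[-2, -4], [-1, -2]]
w(w(t6, w(t7, t2)), t4) = [[4, -8], [2, -4]]
w(t3, t5) = [[-6, 0], [2, 4]]
w(t1, w(t3, t5)) = [[12, 0], [-14, -4]]
w(w(w(t6, w(t7, t2)), t4), w(t1, w(t3, t5))) = [[160, 32], [80, 16]]


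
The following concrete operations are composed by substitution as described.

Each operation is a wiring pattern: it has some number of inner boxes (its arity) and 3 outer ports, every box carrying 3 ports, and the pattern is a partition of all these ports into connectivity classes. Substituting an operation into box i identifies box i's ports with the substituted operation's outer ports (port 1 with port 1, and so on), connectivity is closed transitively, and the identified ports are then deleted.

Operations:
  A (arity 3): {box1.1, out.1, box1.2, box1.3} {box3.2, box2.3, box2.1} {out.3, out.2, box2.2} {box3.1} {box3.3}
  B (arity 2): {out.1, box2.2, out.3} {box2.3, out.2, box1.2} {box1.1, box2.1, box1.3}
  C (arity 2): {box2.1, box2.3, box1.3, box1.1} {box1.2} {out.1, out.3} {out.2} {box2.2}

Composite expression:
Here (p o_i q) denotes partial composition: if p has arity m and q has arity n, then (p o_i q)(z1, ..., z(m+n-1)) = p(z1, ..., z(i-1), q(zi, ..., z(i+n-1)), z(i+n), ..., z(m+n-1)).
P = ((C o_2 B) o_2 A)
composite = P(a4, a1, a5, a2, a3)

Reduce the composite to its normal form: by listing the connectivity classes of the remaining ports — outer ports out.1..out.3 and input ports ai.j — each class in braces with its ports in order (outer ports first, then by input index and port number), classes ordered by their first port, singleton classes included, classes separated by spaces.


{out.1, out.3} {out.2} {a1.1, a1.2, a1.3, a3.1, a3.3, a5.2} {a2.1} {a2.2, a5.1, a5.3} {a2.3} {a3.2, a4.1, a4.3} {a4.2}

Connectivity passes through glued C-boundaries; trace each wire chain.
after A, the pattern on (a1, a5, a2) reads {out.1, a1.1, a1.2, a1.3} {out.2, out.3, a5.2} {a2.1} {a2.2, a5.1, a5.3} {a2.3} (out.j = its outer ports)
after B, the pattern on (a1, a5, a2, a3) reads {out.1, out.3, a3.2} {out.2, a1.1, a1.2, a1.3, a3.1, a3.3, a5.2} {a2.1} {a2.2, a5.1, a5.3} {a2.3} (out.j = its outer ports)
after C, the pattern on (a4, a1, a5, a2, a3) reads {out.1, out.3} {out.2} {a1.1, a1.2, a1.3, a3.1, a3.3, a5.2} {a2.1} {a2.2, a5.1, a5.3} {a2.3} {a3.2, a4.1, a4.3} {a4.2} (out.j = its outer ports)


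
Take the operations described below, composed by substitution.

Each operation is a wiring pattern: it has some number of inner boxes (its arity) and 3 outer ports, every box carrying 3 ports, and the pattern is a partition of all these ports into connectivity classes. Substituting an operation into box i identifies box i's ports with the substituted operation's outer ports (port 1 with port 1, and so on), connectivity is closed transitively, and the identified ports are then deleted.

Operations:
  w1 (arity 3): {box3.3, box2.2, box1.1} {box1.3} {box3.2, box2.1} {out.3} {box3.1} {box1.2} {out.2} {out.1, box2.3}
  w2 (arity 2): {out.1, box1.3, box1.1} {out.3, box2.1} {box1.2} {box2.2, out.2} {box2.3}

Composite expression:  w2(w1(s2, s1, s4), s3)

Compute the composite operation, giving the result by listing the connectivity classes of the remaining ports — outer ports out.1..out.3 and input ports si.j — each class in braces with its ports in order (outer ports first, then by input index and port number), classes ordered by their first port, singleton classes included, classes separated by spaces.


Connectivity passes through glued w2-boundaries; trace each wire chain.
through w1, on inputs (s2, s1, s4): {out.1, s1.3} {out.2} {out.3} {s1.1, s4.2} {s1.2, s2.1, s4.3} {s2.2} {s2.3} {s4.1} (out.j = stage outer ports)
through w2, on inputs (s2, s1, s4, s3): {out.1, s1.3} {out.2, s3.2} {out.3, s3.1} {s1.1, s4.2} {s1.2, s2.1, s4.3} {s2.2} {s2.3} {s3.3} {s4.1} (out.j = stage outer ports)

{out.1, s1.3} {out.2, s3.2} {out.3, s3.1} {s1.1, s4.2} {s1.2, s2.1, s4.3} {s2.2} {s2.3} {s3.3} {s4.1}


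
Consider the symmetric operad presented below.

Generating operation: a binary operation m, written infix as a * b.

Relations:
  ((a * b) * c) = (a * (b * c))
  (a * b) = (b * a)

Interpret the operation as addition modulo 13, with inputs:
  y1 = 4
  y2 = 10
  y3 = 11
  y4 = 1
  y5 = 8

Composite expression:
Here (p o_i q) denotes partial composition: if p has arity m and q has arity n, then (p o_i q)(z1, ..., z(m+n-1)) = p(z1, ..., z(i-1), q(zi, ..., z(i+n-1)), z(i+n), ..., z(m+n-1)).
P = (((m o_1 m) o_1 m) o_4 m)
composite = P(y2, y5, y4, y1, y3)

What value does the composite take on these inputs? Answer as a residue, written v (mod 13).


8 (mod 13)


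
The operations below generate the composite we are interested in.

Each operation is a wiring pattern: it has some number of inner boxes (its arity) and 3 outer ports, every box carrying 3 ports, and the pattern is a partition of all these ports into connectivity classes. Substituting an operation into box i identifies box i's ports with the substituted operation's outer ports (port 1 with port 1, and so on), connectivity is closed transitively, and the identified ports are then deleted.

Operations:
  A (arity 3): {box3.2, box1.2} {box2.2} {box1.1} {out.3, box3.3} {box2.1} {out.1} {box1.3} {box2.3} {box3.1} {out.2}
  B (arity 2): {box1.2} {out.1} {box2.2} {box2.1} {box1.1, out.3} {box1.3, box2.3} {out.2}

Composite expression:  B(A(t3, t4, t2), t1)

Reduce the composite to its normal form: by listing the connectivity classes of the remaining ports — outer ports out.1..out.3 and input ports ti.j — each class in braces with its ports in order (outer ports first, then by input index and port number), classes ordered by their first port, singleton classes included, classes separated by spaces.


After gluing at B, chains via deleted ports link the t-ports.
through A, on inputs (t3, t4, t2): {out.1} {out.2} {out.3, t2.3} {t2.1} {t2.2, t3.2} {t3.1} {t3.3} {t4.1} {t4.2} {t4.3} (out.j = stage outer ports)
through B, on inputs (t3, t4, t2, t1): {out.1} {out.2} {out.3} {t1.1} {t1.2} {t1.3, t2.3} {t2.1} {t2.2, t3.2} {t3.1} {t3.3} {t4.1} {t4.2} {t4.3} (out.j = stage outer ports)

{out.1} {out.2} {out.3} {t1.1} {t1.2} {t1.3, t2.3} {t2.1} {t2.2, t3.2} {t3.1} {t3.3} {t4.1} {t4.2} {t4.3}


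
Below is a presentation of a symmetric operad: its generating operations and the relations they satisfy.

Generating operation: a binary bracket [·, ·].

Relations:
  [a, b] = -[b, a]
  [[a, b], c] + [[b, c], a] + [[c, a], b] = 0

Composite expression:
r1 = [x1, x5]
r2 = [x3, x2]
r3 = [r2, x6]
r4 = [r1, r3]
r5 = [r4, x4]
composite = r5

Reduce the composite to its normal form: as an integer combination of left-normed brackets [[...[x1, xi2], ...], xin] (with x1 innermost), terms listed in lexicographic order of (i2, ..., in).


-[[[[[x1, x5], x2], x3], x6], x4] + [[[[[x1, x5], x3], x2], x6], x4] + [[[[[x1, x5], x6], x2], x3], x4] - [[[[[x1, x5], x6], x3], x2], x4]

A multilinear Lie element is pinned by x1-initial words (x1 innermost).
Composite bracket: [[[x1, x5], [[x3, x2], x6]], x4]
Applying ab - ba throughout gives 32 signed words (2^5 = 32).
Coefficients come from the x1-initial words:
  the word x1x5x2x3x6x4 carries sign -1 and contributes -[[[[[x1, x5], x2], x3], x6], x4]
  the word x1x5x3x2x6x4 carries sign +1 and contributes +[[[[[x1, x5], x3], x2], x6], x4]
  the word x1x5x6x2x3x4 carries sign +1 and contributes +[[[[[x1, x5], x6], x2], x3], x4]
  the word x1x5x6x3x2x4 carries sign -1 and contributes -[[[[[x1, x5], x6], x3], x2], x4]


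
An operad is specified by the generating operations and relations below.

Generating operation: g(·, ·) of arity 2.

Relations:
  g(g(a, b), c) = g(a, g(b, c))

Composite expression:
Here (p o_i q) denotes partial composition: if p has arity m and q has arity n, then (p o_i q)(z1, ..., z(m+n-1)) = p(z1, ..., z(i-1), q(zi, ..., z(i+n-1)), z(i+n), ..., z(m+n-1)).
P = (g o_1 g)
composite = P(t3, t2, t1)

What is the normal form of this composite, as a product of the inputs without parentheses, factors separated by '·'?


Every regrouping of g is equal, so read the t-inputs in written order.
g(t3, t2) unparenthesizes to t3 · t2
g(g(t3, t2), t1) unparenthesizes to t3 · t2 · t1

t3 · t2 · t1


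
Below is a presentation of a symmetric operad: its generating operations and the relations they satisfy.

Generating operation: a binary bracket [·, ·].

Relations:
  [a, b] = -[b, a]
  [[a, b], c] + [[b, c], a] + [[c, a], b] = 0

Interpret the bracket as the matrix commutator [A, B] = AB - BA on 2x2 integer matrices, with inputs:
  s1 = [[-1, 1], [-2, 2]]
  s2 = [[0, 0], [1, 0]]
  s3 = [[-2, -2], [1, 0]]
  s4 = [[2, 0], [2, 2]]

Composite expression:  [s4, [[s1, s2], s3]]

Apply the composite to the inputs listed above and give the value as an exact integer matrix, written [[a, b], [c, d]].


[[8, 0], [24, -8]]

[s1, s2] = [[1, 0], [3, -1]]
[[s1, s2], s3] = [[6, -4], [-8, -6]]
[s4, [[s1, s2], s3]] = [[8, 0], [24, -8]]


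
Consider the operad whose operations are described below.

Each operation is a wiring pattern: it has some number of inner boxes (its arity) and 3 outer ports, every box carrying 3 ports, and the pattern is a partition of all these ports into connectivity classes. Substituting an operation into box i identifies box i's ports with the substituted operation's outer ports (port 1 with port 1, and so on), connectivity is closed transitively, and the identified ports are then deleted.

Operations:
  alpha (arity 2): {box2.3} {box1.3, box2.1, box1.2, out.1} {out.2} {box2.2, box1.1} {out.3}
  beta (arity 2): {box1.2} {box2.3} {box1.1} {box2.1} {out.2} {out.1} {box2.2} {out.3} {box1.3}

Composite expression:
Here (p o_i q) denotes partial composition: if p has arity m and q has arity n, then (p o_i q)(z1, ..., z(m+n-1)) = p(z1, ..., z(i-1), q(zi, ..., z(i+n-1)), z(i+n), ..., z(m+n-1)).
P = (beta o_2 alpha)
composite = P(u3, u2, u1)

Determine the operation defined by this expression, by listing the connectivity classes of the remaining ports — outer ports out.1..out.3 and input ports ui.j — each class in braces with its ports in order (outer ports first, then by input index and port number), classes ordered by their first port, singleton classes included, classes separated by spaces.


Reachability decides: close wires over beta-identified ports.
the subtree at alpha composes to {out.1, u1.1, u2.2, u2.3} {out.2} {out.3} {u1.2, u2.1} {u1.3} on (u2, u1); out.j = own outer ports
the subtree at beta composes to {out.1} {out.2} {out.3} {u1.1, u2.2, u2.3} {u1.2, u2.1} {u1.3} {u3.1} {u3.2} {u3.3} on (u3, u2, u1); out.j = own outer ports

{out.1} {out.2} {out.3} {u1.1, u2.2, u2.3} {u1.2, u2.1} {u1.3} {u3.1} {u3.2} {u3.3}


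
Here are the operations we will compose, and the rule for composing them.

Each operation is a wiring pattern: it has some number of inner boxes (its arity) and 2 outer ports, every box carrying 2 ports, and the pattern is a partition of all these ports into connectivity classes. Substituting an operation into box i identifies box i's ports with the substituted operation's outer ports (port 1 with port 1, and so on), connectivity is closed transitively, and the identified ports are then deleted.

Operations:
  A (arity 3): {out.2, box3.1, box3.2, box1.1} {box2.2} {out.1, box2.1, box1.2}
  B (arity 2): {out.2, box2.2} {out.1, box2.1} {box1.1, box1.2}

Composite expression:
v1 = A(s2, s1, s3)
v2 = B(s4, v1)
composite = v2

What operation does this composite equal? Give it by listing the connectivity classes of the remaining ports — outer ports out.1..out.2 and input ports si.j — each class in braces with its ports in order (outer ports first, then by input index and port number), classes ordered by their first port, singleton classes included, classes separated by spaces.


{out.1, s1.1, s2.2} {out.2, s2.1, s3.1, s3.2} {s1.2} {s4.1, s4.2}

Connectivity passes through glued B-boundaries; trace each wire chain.
stage A: inputs (s2, s1, s3), connectivity {out.1, s1.1, s2.2} {out.2, s2.1, s3.1, s3.2} {s1.2}, out.j its boundary
stage B: inputs (s4, s2, s1, s3), connectivity {out.1, s1.1, s2.2} {out.2, s2.1, s3.1, s3.2} {s1.2} {s4.1, s4.2}, out.j its boundary


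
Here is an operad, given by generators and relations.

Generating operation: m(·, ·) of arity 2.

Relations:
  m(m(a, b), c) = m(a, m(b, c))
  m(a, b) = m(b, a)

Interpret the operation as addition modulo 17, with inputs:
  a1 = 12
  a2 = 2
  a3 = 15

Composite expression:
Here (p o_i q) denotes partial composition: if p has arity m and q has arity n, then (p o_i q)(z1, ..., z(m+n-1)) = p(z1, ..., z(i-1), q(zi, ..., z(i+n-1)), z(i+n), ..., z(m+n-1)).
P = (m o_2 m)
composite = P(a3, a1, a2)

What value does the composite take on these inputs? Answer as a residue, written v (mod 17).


12 (mod 17)

m(a1, a2) = 14
m(a3, m(a1, a2)) = 12


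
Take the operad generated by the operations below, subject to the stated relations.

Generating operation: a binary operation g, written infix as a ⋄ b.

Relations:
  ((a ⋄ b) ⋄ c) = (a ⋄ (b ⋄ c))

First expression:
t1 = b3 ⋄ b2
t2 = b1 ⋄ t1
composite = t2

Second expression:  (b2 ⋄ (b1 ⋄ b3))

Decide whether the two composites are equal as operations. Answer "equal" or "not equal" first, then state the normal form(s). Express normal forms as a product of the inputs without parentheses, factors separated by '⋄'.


not equal: they reduce to b1 ⋄ b3 ⋄ b2 and b2 ⋄ b1 ⋄ b3


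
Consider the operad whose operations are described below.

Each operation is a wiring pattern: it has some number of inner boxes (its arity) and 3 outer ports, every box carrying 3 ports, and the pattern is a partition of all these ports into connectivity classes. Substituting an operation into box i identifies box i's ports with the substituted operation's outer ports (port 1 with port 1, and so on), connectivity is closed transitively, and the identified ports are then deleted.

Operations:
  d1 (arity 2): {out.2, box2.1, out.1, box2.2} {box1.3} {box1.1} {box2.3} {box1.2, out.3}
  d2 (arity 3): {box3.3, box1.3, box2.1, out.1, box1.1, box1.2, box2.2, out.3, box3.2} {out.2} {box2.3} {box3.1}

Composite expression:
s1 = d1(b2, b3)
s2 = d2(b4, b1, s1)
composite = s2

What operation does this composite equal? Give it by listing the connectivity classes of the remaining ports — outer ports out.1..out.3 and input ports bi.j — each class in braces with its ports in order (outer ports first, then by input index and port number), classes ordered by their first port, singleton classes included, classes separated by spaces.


Two ports join when wires chain via d2-identified ports.
d1 over (b2, b3) gives {out.1, out.2, b3.1, b3.2} {out.3, b2.2} {b2.1} {b2.3} {b3.3}, out.j being that stage's outer ports
d2 over (b4, b1, b2, b3) gives {out.1, out.3, b1.1, b1.2, b2.2, b3.1, b3.2, b4.1, b4.2, b4.3} {out.2} {b1.3} {b2.1} {b2.3} {b3.3}, out.j being that stage's outer ports

{out.1, out.3, b1.1, b1.2, b2.2, b3.1, b3.2, b4.1, b4.2, b4.3} {out.2} {b1.3} {b2.1} {b2.3} {b3.3}


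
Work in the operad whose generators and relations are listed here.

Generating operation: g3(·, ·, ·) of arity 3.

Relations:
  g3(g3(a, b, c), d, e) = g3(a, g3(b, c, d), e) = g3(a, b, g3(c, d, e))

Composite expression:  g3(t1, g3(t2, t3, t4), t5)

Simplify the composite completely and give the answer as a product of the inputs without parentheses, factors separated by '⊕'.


t1 ⊕ t2 ⊕ t3 ⊕ t4 ⊕ t5

Associativity of g3 dissolves the nesting; only the t-input order survives.
g3(t2, t3, t4) flattens to t2 ⊕ t3 ⊕ t4
g3(t1, g3(t2, t3, t4), t5) flattens to t1 ⊕ t2 ⊕ t3 ⊕ t4 ⊕ t5


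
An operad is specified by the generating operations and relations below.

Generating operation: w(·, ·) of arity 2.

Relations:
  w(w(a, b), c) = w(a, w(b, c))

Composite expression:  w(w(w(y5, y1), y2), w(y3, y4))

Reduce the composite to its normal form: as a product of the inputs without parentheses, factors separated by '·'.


y5 · y1 · y2 · y3 · y4

Every regrouping of w is equal, so read the y-inputs in written order.
w(y5, y1) unparenthesizes to y5 · y1
w(w(y5, y1), y2) unparenthesizes to y5 · y1 · y2
w(y3, y4) unparenthesizes to y3 · y4
w(w(w(y5, y1), y2), w(y3, y4)) unparenthesizes to y5 · y1 · y2 · y3 · y4


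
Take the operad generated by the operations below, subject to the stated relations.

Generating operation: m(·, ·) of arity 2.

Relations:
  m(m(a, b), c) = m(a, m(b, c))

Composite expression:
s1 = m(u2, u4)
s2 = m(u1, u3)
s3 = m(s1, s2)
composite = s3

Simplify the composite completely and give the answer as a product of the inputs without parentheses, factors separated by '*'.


u2 * u4 * u1 * u3

The m-tree's shape is irrelevant; the u-reading-order decides.
m(u2, u4) flattens to u2 * u4
m(u1, u3) flattens to u1 * u3
m(m(u2, u4), m(u1, u3)) flattens to u2 * u4 * u1 * u3


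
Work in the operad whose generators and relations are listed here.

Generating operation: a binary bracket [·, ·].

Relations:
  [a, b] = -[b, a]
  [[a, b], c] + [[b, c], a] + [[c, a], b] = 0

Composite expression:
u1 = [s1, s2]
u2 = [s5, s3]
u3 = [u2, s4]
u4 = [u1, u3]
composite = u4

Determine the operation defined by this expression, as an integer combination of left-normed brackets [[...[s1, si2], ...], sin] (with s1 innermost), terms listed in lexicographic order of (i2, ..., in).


-[[[[s1, s2], s3], s5], s4] + [[[[s1, s2], s4], s3], s5] - [[[[s1, s2], s4], s5], s3] + [[[[s1, s2], s5], s3], s4]


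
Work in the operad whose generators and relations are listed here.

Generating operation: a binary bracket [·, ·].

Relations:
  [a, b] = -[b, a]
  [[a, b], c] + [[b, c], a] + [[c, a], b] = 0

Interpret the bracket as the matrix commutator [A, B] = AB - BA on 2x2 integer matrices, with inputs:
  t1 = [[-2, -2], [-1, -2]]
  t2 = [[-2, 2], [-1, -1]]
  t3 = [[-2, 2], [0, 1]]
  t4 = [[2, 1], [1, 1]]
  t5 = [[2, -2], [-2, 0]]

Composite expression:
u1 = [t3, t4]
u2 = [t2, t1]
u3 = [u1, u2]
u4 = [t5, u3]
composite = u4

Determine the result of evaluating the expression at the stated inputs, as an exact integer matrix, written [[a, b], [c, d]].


[t3, t4] = [[2, -5], [3, -2]]
[t2, t1] = [[-4, 2], [-1, 4]]
[[t3, t4], [t2, t1]] = [[-1, -32], [-20, 1]]
[t5, [[t3, t4], [t2, t1]]] = [[-24, -68], [44, 24]]

[[-24, -68], [44, 24]]


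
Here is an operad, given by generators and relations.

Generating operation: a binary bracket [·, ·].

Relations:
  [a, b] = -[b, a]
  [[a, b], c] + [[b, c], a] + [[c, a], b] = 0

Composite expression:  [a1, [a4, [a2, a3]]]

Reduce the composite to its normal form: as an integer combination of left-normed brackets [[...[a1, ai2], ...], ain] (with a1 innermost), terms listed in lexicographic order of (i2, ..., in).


Antisymmetry and Jacobi reduce to a1-anchored left-normed brackets.
Composite bracket: [a1, [a4, [a2, a3]]]
Applying ab - ba throughout gives 8 signed words (2^3 = 8).
Coefficients come from the a1-initial words:
  from a1a2a3a4, sign -1: term -[[[a1, a2], a3], a4]
  from a1a3a2a4, sign +1: term +[[[a1, a3], a2], a4]
  from a1a4a2a3, sign +1: term +[[[a1, a4], a2], a3]
  from a1a4a3a2, sign -1: term -[[[a1, a4], a3], a2]

-[[[a1, a2], a3], a4] + [[[a1, a3], a2], a4] + [[[a1, a4], a2], a3] - [[[a1, a4], a3], a2]


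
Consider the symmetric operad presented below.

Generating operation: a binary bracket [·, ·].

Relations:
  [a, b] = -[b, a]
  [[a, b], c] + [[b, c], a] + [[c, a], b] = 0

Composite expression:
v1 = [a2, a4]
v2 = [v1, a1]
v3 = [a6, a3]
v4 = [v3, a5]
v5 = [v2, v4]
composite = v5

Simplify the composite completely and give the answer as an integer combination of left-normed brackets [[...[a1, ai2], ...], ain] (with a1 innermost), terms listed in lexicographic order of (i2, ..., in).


[[[[[a1, a2], a4], a3], a6], a5] - [[[[[a1, a2], a4], a5], a3], a6] + [[[[[a1, a2], a4], a5], a6], a3] - [[[[[a1, a2], a4], a6], a3], a5] - [[[[[a1, a4], a2], a3], a6], a5] + [[[[[a1, a4], a2], a5], a3], a6] - [[[[[a1, a4], a2], a5], a6], a3] + [[[[[a1, a4], a2], a6], a3], a5]

Skip Jacobi rewriting: expand, keep a1-initial words, read off terms.
Composite bracket: [[[a2, a4], a1], [[a6, a3], a5]]
Under [a, b] = ab - ba we get 32 signed associative words (2^5 = 32).
Collect the words opening with a1:
  from a1a2a4a3a6a5, sign +1: term +[[[[[a1, a2], a4], a3], a6], a5]
  from a1a2a4a5a3a6, sign -1: term -[[[[[a1, a2], a4], a5], a3], a6]
  from a1a2a4a5a6a3, sign +1: term +[[[[[a1, a2], a4], a5], a6], a3]
  from a1a2a4a6a3a5, sign -1: term -[[[[[a1, a2], a4], a6], a3], a5]
  from a1a4a2a3a6a5, sign -1: term -[[[[[a1, a4], a2], a3], a6], a5]
  from a1a4a2a5a3a6, sign +1: term +[[[[[a1, a4], a2], a5], a3], a6]
  from a1a4a2a5a6a3, sign -1: term -[[[[[a1, a4], a2], a5], a6], a3]
  from a1a4a2a6a3a5, sign +1: term +[[[[[a1, a4], a2], a6], a3], a5]
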